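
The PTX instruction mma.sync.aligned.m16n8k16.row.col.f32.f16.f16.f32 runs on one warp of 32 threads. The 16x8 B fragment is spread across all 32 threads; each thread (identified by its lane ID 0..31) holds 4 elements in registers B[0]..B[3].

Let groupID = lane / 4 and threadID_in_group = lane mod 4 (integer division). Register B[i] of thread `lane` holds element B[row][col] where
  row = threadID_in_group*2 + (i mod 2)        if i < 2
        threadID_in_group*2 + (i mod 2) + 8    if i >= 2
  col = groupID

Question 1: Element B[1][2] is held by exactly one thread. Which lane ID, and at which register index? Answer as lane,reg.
8,1

c=2→G=2  r=1→rhi=0,T=0,p=1
L=2*4+0=8  i=0*2+1=1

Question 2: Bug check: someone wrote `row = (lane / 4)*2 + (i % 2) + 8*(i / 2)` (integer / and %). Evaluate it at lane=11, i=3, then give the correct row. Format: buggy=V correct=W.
`(lane / 4)*2 + (i % 2) + 8*(i / 2)`[11,3]→13
L=11→G=11>>2=2, T=11&3=3
[3]→row 3·2+1+8=15  col G=2
row: 13 vs 15

buggy=13 correct=15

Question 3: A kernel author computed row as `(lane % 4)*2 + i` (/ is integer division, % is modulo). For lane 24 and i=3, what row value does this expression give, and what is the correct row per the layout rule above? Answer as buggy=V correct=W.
buggy=3 correct=9

`(lane % 4)*2 + i`[24,3]=>3
lane 24: grp=6 (24/4), tig=0 (24%4)
i=3: r=0*2+1+8=9, c=grp=6
row: 3 vs 9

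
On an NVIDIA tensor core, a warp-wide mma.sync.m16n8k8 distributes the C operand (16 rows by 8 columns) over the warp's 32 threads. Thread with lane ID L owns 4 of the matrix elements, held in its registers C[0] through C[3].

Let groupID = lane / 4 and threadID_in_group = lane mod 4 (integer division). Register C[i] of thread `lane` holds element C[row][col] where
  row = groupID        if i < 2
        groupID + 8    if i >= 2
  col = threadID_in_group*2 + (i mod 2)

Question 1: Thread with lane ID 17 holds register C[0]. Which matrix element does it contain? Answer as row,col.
lane 17: gid=4 (17/4), tid=1 (17%4)
i=0: r=4+0=4, c=1*2+0=2

4,2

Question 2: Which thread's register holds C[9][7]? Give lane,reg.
r=9⇒gr=1,Rb=1  c=7⇒th=3,odd=1
L=1*4+3=7  i=1*2+1=3

7,3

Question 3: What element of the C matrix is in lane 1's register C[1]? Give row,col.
0,3

L=1->gid=1>>2=0, tid=1&3=1
[1]->row 0+0=0  col 1·2+1=3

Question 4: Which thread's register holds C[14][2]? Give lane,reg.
25,2

r:14=>grp=6,rB=1  c:2=>tig=1,lo=0
L=6*4+1=25  i=1*2+0=2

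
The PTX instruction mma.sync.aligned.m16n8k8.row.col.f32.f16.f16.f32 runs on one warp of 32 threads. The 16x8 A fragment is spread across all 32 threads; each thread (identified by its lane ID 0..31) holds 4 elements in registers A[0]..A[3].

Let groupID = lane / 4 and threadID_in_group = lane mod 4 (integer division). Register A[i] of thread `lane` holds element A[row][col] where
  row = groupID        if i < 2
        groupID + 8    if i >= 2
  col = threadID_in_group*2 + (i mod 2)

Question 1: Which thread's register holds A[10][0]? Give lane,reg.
r: 10->gid=2,r8=1  c: 0->tid=0,i&1=0
L=2*4+0=8  i=1*2+0=2

8,2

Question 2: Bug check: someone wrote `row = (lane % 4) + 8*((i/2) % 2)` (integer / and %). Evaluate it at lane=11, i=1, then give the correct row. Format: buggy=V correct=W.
`(lane % 4) + 8*((i/2) % 2)`[11,1]=>3
lane 11=>11/4=2, 11 mod 4=3
i=1  r:2+0=>2  c:2·3+1=>7
row: 3 vs 2

buggy=3 correct=2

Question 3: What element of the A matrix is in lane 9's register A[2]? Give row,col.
10,2

9: gr=2,th=1
[2] (2+8,1*2+0) = (10,2)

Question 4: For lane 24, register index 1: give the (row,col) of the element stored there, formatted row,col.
6,1

L=24⇒gr=24>>2=6, th=24&3=0
[1]⇒row 6+0=6  col 0·2+1=1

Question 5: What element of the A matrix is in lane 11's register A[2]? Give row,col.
lane 11: grp=2 (11/4), tig=3 (11%4)
i=2: r=2+8=10, c=3*2+0=6

10,6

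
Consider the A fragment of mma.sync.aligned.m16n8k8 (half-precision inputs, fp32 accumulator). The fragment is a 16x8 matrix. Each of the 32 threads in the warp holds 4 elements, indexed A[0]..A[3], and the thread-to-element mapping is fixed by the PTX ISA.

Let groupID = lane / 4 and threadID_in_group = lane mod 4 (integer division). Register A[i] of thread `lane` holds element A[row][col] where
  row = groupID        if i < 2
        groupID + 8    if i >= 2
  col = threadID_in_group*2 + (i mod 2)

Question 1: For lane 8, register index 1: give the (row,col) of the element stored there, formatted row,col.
2,1

L=8=>grp=8>>2=2, tig=8&3=0
[1]=>row 2+0=2  col 0·2+1=1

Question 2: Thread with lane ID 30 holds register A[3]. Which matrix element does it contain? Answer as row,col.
lane 30→30/4=7, 30 mod 4=2
i=3  r:7+8→15  c:2·2+1→5

15,5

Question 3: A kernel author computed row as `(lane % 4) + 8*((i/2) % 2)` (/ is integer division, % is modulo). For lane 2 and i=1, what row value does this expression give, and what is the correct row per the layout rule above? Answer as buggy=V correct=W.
`(lane % 4) + 8*((i/2) % 2)`[2,1]=>2
lane 2=>2/4=0, 2 mod 4=2
i=1  r:0+0=>0  c:2·2+1=>5
row: 2 vs 0

buggy=2 correct=0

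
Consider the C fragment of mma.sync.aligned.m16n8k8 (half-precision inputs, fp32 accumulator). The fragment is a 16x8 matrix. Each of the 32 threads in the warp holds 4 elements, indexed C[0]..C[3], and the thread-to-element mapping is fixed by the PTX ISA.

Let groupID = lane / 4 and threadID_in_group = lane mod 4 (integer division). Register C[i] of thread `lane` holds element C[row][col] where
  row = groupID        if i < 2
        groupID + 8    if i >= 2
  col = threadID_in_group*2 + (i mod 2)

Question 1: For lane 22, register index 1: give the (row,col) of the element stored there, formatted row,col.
lane 22→22/4=5, 22 mod 4=2
i=1  r:5+0→5  c:2·2+1→5

5,5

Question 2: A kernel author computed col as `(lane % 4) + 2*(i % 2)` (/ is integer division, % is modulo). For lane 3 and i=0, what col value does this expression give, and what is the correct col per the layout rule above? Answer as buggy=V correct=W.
buggy=3 correct=6

`(lane % 4) + 2*(i % 2)`[3,0]=>3
L=3=>grp=3>>2=0, tig=3&3=3
[0]=>row 0+0=0  col 3·2+0=6
col: 3 vs 6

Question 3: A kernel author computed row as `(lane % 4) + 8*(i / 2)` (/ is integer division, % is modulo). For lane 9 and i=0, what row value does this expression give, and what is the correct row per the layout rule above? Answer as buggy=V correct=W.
`(lane % 4) + 8*(i / 2)`[9,0]->1
lane 9->9/4=2, 9 mod 4=1
i=0  r:2+0->2  c:2·1+0->2
row: 1 vs 2

buggy=1 correct=2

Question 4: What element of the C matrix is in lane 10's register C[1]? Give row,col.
lane 10→10/4=2, 10 mod 4=2
i=1  r:2+0→2  c:2·2+1→5

2,5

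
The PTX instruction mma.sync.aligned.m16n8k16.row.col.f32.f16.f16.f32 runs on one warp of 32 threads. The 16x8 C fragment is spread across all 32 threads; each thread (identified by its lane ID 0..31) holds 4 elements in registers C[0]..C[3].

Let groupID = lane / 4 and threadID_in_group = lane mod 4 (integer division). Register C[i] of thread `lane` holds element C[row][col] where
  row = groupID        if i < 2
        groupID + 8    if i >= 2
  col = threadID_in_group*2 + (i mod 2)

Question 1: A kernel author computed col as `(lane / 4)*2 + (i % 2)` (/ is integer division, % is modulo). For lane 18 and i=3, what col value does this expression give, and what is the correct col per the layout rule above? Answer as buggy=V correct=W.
`(lane / 4)*2 + (i % 2)`[18,3]->9
lane 18->18/4=4, 18 mod 4=2
i=3  r:4+8->12  c:2·2+1->5
col: 9 vs 5

buggy=9 correct=5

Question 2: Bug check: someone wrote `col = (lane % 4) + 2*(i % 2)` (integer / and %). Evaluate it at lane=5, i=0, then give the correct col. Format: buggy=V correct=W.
buggy=1 correct=2

`(lane % 4) + 2*(i % 2)`[5,0]->1
L=5->g=5>>2=1, t=5&3=1
[0]->row 1+0=1  col 1·2+0=2
col: 1 vs 2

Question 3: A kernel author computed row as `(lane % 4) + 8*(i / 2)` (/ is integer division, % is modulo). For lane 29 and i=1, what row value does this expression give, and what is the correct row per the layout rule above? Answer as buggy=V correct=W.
`(lane % 4) + 8*(i / 2)`[29,1]⇒1
lane 29⇒29/4=7, 29 mod 4=1
i=1  r:7+0⇒7  c:2·1+1⇒3
row: 1 vs 7

buggy=1 correct=7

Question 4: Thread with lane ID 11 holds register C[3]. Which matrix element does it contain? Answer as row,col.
11: G=2,T=3
[3] (2+8,3*2+1) = (10,7)

10,7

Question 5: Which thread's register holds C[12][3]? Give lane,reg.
17,3

r: 12->gid=4,r8=1  c: 3->tid=1,i&1=1
L=4*4+1=17  i=1*2+1=3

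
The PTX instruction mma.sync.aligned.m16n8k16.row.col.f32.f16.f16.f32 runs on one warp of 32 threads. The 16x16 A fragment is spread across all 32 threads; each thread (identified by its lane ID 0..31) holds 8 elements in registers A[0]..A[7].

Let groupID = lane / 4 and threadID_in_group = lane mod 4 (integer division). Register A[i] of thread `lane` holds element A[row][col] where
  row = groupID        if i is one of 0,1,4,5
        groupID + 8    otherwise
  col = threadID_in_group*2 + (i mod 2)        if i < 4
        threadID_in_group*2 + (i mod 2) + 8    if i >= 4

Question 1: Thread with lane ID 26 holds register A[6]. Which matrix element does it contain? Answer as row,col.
14,12

lane 26→26/4=6, 26 mod 4=2
i=6  r:6+8→14  c:2·2+0+8→12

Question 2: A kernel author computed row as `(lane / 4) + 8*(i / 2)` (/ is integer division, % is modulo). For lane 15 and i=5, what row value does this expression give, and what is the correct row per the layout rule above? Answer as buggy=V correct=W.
`(lane / 4) + 8*(i / 2)`[15,5]=>19
lane 15=>15/4=3, 15 mod 4=3
i=5  r:3+0=>3  c:2·3+1+8=>15
row: 19 vs 3

buggy=19 correct=3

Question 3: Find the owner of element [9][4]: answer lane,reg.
6,2

r: 9->gid=1,r8=1  c: 4->c8=0,tid=2,i&1=0
L=1*4+2=6  i=0*4+1*2+0=2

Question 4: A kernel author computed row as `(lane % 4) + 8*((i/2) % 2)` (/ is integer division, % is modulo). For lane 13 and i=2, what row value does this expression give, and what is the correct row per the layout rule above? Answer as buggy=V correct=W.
`(lane % 4) + 8*((i/2) % 2)`[13,2]->9
L=13->g=13>>2=3, t=13&3=1
[2]->row 3+8=11  col 1·2+0+0=2
row: 9 vs 11

buggy=9 correct=11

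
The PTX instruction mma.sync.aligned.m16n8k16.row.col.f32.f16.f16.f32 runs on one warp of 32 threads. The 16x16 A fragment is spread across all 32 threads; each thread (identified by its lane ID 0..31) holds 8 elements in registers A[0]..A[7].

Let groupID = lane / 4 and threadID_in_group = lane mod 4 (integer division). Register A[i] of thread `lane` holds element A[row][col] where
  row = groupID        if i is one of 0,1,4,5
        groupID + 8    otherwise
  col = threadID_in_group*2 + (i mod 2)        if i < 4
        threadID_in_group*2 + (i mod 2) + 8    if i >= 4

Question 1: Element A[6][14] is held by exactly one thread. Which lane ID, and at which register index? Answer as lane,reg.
r=6->g=6,rb=0  c=14->cb=1,t=3,b0=0
L=6*4+3=27  i=1*4+0*2+0=4

27,4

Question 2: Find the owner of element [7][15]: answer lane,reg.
r=7→G=7,rhi=0  c=15→chi=1,T=3,p=1
L=7*4+3=31  i=1*4+0*2+1=5

31,5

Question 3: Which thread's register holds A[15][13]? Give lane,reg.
r=15⇒gr=7,Rb=1  c=13⇒Cb=1,th=2,odd=1
L=7*4+2=30  i=1*4+1*2+1=7

30,7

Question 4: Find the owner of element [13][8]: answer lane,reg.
20,6

r:13=>grp=5,rB=1  c:8=>cB=1,tig=0,lo=0
L=5*4+0=20  i=1*4+1*2+0=6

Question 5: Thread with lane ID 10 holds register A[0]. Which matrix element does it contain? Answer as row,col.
2,4

lane 10->10/4=2, 10 mod 4=2
i=0  r:2+0->2  c:2·2+0+0->4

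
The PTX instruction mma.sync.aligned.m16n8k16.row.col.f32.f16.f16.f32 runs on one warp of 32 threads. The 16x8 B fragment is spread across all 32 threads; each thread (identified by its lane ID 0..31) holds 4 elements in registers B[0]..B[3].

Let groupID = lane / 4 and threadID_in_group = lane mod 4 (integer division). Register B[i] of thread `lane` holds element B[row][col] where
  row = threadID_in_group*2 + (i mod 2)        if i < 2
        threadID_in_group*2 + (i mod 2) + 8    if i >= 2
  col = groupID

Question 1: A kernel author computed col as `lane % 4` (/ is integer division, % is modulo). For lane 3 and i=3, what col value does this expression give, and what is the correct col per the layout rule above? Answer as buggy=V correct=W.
`lane % 4`[3,3]→3
L=3→G=3>>2=0, T=3&3=3
[3]→row 3·2+1+8=15  col G=0
col: 3 vs 0

buggy=3 correct=0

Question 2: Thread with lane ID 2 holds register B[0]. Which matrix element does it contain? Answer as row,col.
lane 2→2/4=0, 2 mod 4=2
i=0  r:2·2+0+0→4  c:0

4,0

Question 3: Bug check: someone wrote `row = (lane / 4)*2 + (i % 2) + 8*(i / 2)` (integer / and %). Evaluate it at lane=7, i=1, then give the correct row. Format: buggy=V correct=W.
`(lane / 4)*2 + (i % 2) + 8*(i / 2)`[7,1]->3
lane 7->7/4=1, 7 mod 4=3
i=1  r:2·3+1+0->7  c:1
row: 3 vs 7

buggy=3 correct=7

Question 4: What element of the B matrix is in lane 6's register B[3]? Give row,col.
lane 6: gid=1 (6/4), tid=2 (6%4)
i=3: r=2*2+1+8=13, c=gid=1

13,1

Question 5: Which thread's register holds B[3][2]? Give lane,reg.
c:2=>grp=2  r:3=>rB=0,tig=1,lo=1
L=2*4+1=9  i=0*2+1=1

9,1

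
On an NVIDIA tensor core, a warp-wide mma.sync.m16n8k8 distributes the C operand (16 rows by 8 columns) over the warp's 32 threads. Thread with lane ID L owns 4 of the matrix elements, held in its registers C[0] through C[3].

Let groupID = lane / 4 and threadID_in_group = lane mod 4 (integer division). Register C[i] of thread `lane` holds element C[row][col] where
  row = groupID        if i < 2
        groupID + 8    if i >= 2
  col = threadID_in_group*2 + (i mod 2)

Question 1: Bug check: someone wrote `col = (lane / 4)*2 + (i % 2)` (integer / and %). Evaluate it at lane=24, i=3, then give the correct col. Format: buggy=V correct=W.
`(lane / 4)*2 + (i % 2)`[24,3]=>13
24: grp=6,tig=0
[3] (6+8,0*2+1) = (14,1)
col: 13 vs 1

buggy=13 correct=1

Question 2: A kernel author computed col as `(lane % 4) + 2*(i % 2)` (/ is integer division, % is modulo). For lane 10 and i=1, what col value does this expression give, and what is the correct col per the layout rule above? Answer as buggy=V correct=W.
buggy=4 correct=5

`(lane % 4) + 2*(i % 2)`[10,1]=>4
L=10=>grp=10>>2=2, tig=10&3=2
[1]=>row 2+0=2  col 2·2+1=5
col: 4 vs 5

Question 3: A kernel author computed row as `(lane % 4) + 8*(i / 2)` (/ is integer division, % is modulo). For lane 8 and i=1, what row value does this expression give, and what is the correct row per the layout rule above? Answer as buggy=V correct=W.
`(lane % 4) + 8*(i / 2)`[8,1]⇒0
lane 8: gr=2 (8/4), th=0 (8%4)
i=1: r=2+0=2, c=0*2+1=1
row: 0 vs 2

buggy=0 correct=2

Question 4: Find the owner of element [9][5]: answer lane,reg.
r:9=>grp=1,rB=1  c:5=>tig=2,lo=1
L=1*4+2=6  i=1*2+1=3

6,3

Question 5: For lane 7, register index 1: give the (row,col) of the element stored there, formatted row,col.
1,7

7: gid=1,tid=3
[1] (1+0,3*2+1) = (1,7)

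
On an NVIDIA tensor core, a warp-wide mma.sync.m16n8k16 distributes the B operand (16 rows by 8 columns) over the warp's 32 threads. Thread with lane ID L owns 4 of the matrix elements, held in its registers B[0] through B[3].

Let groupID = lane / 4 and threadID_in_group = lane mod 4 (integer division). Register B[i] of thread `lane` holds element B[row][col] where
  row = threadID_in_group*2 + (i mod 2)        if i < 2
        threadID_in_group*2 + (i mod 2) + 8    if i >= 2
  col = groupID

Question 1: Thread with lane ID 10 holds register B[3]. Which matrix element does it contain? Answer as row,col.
13,2

lane 10→10/4=2, 10 mod 4=2
i=3  r:2·2+1+8→13  c:2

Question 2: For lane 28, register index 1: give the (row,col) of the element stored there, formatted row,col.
1,7

28: gid=7,tid=0
[1] (0*2+1+0,7) = (1,7)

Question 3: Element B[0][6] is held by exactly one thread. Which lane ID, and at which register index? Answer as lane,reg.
24,0

c: 6->gid=6  r: 0->r8=0,tid=0,i&1=0
L=6*4+0=24  i=0*2+0=0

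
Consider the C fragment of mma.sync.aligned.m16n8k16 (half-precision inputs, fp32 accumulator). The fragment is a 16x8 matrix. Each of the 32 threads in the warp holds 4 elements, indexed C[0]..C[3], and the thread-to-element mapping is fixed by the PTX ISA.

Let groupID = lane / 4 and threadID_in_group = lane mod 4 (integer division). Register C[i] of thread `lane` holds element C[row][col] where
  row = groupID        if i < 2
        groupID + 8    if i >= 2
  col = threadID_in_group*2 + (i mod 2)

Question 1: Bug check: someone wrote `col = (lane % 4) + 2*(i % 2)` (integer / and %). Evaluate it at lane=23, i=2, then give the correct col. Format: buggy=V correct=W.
buggy=3 correct=6

`(lane % 4) + 2*(i % 2)`[23,2]->3
lane 23: g=5 (23/4), t=3 (23%4)
i=2: r=5+8=13, c=3*2+0=6
col: 3 vs 6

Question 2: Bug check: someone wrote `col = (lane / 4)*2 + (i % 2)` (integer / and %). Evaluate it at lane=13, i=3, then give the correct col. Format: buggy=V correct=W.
buggy=7 correct=3

`(lane / 4)*2 + (i % 2)`[13,3]->7
L=13->g=13>>2=3, t=13&3=1
[3]->row 3+8=11  col 1·2+1=3
col: 7 vs 3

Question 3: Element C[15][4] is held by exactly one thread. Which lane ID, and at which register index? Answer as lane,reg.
30,2

r=15→G=7,rhi=1  c=4→T=2,p=0
L=7*4+2=30  i=1*2+0=2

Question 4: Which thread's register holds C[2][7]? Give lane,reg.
11,1

r=2->g=2,rb=0  c=7->t=3,b0=1
L=2*4+3=11  i=0*2+1=1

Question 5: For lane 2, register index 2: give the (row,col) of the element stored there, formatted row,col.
8,4

lane 2→2/4=0, 2 mod 4=2
i=2  r:0+8→8  c:2·2+0→4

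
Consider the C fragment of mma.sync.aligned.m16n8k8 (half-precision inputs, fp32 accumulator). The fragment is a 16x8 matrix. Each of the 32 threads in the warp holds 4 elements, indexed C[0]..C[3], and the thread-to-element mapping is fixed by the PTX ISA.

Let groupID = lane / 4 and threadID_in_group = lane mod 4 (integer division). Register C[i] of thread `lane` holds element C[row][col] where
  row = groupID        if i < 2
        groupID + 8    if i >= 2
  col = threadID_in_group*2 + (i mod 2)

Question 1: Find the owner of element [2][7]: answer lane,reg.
r=2→G=2,rhi=0  c=7→T=3,p=1
L=2*4+3=11  i=0*2+1=1

11,1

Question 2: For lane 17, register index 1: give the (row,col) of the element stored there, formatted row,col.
4,3

lane 17: grp=4 (17/4), tig=1 (17%4)
i=1: r=4+0=4, c=1*2+1=3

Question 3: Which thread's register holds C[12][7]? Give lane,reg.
19,3

r=12->g=4,rb=1  c=7->t=3,b0=1
L=4*4+3=19  i=1*2+1=3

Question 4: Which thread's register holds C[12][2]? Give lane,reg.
r: 12->gid=4,r8=1  c: 2->tid=1,i&1=0
L=4*4+1=17  i=1*2+0=2

17,2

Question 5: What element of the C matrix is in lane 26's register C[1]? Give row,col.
lane 26⇒26/4=6, 26 mod 4=2
i=1  r:6+0⇒6  c:2·2+1⇒5

6,5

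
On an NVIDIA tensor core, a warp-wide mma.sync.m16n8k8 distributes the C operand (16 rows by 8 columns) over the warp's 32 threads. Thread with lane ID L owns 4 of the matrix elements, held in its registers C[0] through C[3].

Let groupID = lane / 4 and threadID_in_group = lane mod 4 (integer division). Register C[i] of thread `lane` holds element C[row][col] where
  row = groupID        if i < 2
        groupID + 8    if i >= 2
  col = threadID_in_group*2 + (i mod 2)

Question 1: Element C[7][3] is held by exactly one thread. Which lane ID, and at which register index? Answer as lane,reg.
29,1

r=7→G=7,rhi=0  c=3→T=1,p=1
L=7*4+1=29  i=0*2+1=1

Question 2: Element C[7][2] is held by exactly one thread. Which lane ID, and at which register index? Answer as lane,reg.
r=7⇒gr=7,Rb=0  c=2⇒th=1,odd=0
L=7*4+1=29  i=0*2+0=0

29,0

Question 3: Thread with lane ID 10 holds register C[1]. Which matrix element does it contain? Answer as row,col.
2,5

L=10->gid=10>>2=2, tid=10&3=2
[1]->row 2+0=2  col 2·2+1=5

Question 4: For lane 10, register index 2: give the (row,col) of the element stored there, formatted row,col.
10,4

L=10⇒gr=10>>2=2, th=10&3=2
[2]⇒row 2+8=10  col 2·2+0=4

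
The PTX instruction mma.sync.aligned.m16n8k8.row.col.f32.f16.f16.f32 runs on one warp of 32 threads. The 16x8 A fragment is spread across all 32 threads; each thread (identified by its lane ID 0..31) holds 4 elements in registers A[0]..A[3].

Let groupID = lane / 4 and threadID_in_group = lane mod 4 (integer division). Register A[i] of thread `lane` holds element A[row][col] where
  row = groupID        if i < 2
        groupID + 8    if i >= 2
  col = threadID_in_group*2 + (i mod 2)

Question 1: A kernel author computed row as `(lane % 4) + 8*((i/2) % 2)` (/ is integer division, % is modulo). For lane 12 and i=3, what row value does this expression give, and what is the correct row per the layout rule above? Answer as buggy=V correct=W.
buggy=8 correct=11

`(lane % 4) + 8*((i/2) % 2)`[12,3]->8
lane 12: gid=3 (12/4), tid=0 (12%4)
i=3: r=3+8=11, c=0*2+1=1
row: 8 vs 11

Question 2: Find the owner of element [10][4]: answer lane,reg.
10,2

r:10=>grp=2,rB=1  c:4=>tig=2,lo=0
L=2*4+2=10  i=1*2+0=2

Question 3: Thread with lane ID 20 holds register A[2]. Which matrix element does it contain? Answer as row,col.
13,0

L=20->gid=20>>2=5, tid=20&3=0
[2]->row 5+8=13  col 0·2+0=0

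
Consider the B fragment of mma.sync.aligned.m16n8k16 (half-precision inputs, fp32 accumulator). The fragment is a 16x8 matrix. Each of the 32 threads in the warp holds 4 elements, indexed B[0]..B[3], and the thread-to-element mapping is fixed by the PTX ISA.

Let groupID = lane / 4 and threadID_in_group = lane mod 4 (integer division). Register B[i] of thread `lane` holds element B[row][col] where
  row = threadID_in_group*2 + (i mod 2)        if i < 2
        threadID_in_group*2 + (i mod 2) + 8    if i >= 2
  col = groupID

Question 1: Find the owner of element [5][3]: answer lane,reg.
c=3→G=3  r=5→rhi=0,T=2,p=1
L=3*4+2=14  i=0*2+1=1

14,1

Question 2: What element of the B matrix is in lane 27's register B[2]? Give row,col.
L=27⇒gr=27>>2=6, th=27&3=3
[2]⇒row 3·2+0+8=14  col gr=6

14,6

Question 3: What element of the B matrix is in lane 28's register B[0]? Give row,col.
L=28→G=28>>2=7, T=28&3=0
[0]→row 0·2+0+0=0  col G=7

0,7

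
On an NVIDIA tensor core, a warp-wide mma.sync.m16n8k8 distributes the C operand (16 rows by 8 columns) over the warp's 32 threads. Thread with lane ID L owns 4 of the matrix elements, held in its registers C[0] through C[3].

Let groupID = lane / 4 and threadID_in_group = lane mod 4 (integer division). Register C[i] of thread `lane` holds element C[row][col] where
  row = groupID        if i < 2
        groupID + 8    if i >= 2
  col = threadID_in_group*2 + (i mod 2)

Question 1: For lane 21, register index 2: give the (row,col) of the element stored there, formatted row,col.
L=21=>grp=21>>2=5, tig=21&3=1
[2]=>row 5+8=13  col 1·2+0=2

13,2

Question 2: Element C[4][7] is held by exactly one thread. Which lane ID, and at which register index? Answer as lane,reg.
19,1

r=4->g=4,rb=0  c=7->t=3,b0=1
L=4*4+3=19  i=0*2+1=1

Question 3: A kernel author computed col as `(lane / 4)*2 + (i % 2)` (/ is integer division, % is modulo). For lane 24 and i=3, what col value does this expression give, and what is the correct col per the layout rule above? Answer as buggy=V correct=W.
`(lane / 4)*2 + (i % 2)`[24,3]→13
L=24→G=24>>2=6, T=24&3=0
[3]→row 6+8=14  col 0·2+1=1
col: 13 vs 1

buggy=13 correct=1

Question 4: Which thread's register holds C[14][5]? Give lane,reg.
26,3

r:14=>grp=6,rB=1  c:5=>tig=2,lo=1
L=6*4+2=26  i=1*2+1=3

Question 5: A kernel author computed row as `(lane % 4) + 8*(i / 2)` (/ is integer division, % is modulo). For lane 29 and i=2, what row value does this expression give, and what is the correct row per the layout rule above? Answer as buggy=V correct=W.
`(lane % 4) + 8*(i / 2)`[29,2]=>9
lane 29=>29/4=7, 29 mod 4=1
i=2  r:7+8=>15  c:2·1+0=>2
row: 9 vs 15

buggy=9 correct=15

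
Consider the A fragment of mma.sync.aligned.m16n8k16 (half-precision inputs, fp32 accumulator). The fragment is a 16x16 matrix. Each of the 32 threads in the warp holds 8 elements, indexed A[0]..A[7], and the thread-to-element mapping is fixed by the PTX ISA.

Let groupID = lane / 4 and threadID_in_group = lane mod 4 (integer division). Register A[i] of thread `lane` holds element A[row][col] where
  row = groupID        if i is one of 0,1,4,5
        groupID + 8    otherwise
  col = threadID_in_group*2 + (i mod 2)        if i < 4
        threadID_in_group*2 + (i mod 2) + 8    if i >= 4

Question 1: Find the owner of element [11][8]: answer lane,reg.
r:11=>grp=3,rB=1  c:8=>cB=1,tig=0,lo=0
L=3*4+0=12  i=1*4+1*2+0=6

12,6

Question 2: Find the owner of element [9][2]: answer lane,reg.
r=9⇒gr=1,Rb=1  c=2⇒Cb=0,th=1,odd=0
L=1*4+1=5  i=0*4+1*2+0=2

5,2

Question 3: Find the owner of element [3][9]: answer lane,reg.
r: 3->gid=3,r8=0  c: 9->c8=1,tid=0,i&1=1
L=3*4+0=12  i=1*4+0*2+1=5

12,5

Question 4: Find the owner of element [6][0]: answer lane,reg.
24,0

r=6→G=6,rhi=0  c=0→chi=0,T=0,p=0
L=6*4+0=24  i=0*4+0*2+0=0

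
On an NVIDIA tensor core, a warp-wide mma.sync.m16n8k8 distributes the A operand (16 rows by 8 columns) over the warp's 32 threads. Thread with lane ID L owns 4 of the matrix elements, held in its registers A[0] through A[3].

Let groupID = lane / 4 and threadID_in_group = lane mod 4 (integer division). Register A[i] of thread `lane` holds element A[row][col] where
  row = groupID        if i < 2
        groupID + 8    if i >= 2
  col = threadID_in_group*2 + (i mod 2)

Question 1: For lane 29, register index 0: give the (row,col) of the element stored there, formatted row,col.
7,2

lane 29: gid=7 (29/4), tid=1 (29%4)
i=0: r=7+0=7, c=1*2+0=2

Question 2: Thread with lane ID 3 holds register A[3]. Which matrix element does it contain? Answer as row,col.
8,7

lane 3: gr=0 (3/4), th=3 (3%4)
i=3: r=0+8=8, c=3*2+1=7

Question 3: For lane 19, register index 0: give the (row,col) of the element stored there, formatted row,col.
4,6

19: G=4,T=3
[0] (4+0,3*2+0) = (4,6)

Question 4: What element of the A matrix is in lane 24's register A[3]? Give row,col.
lane 24->24/4=6, 24 mod 4=0
i=3  r:6+8->14  c:2·0+1->1

14,1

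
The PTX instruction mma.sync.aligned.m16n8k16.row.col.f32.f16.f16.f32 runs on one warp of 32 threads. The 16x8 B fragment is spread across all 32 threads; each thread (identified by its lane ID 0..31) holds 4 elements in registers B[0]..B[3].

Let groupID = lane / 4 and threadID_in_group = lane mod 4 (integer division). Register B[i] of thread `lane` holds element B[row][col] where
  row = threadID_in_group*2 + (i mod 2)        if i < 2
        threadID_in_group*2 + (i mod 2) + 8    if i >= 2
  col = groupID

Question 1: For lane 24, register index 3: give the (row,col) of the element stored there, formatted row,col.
9,6

lane 24->24/4=6, 24 mod 4=0
i=3  r:2·0+1+8->9  c:6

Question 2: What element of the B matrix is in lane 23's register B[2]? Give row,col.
23: gid=5,tid=3
[2] (3*2+0+8,5) = (14,5)

14,5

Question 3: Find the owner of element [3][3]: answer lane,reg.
13,1

c=3→G=3  r=3→rhi=0,T=1,p=1
L=3*4+1=13  i=0*2+1=1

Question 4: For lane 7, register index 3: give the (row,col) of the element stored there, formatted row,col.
lane 7: gr=1 (7/4), th=3 (7%4)
i=3: r=3*2+1+8=15, c=gr=1

15,1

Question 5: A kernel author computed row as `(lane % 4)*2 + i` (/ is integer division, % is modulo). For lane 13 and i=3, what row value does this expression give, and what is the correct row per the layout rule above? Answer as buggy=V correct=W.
`(lane % 4)*2 + i`[13,3]->5
L=13->gid=13>>2=3, tid=13&3=1
[3]->row 1·2+1+8=11  col gid=3
row: 5 vs 11

buggy=5 correct=11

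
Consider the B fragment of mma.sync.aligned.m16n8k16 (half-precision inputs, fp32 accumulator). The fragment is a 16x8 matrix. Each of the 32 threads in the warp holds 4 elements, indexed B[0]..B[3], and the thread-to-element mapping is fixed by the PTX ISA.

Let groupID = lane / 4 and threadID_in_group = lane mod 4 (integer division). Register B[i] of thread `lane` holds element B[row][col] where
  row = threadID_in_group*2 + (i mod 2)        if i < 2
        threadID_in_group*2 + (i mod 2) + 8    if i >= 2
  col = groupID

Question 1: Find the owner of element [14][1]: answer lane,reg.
7,2

c=1⇒gr=1  r=14⇒Rb=1,th=3,odd=0
L=1*4+3=7  i=1*2+0=2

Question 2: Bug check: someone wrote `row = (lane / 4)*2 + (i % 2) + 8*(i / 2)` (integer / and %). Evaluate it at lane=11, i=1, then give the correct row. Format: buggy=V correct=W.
buggy=5 correct=7

`(lane / 4)*2 + (i % 2) + 8*(i / 2)`[11,1]=>5
lane 11=>11/4=2, 11 mod 4=3
i=1  r:2·3+1+0=>7  c:2
row: 5 vs 7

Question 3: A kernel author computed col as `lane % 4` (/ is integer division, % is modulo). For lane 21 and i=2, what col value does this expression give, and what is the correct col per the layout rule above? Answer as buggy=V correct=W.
`lane % 4`[21,2]⇒1
lane 21: gr=5 (21/4), th=1 (21%4)
i=2: r=1*2+0+8=10, c=gr=5
col: 1 vs 5

buggy=1 correct=5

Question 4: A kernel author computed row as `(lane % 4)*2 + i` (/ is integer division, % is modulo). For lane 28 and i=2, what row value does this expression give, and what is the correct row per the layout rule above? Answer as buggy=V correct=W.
`(lane % 4)*2 + i`[28,2]→2
lane 28→28/4=7, 28 mod 4=0
i=2  r:2·0+0+8→8  c:7
row: 2 vs 8

buggy=2 correct=8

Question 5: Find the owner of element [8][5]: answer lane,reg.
20,2

c=5→G=5  r=8→rhi=1,T=0,p=0
L=5*4+0=20  i=1*2+0=2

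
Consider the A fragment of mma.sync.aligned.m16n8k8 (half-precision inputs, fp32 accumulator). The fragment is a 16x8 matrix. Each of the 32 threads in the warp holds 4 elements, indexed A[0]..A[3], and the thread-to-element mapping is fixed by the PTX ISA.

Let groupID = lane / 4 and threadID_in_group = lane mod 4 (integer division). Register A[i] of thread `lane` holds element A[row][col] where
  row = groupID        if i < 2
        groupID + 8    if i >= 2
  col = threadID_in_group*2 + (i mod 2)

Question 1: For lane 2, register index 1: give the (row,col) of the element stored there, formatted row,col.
0,5

2: grp=0,tig=2
[1] (0+0,2*2+1) = (0,5)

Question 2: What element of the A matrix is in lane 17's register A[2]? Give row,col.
12,2

lane 17: gid=4 (17/4), tid=1 (17%4)
i=2: r=4+8=12, c=1*2+0=2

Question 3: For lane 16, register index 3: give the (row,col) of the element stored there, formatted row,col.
lane 16: G=4 (16/4), T=0 (16%4)
i=3: r=4+8=12, c=0*2+1=1

12,1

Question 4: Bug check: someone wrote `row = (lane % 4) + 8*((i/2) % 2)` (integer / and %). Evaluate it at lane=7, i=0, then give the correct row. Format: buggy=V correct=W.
buggy=3 correct=1

`(lane % 4) + 8*((i/2) % 2)`[7,0]=>3
lane 7: grp=1 (7/4), tig=3 (7%4)
i=0: r=1+0=1, c=3*2+0=6
row: 3 vs 1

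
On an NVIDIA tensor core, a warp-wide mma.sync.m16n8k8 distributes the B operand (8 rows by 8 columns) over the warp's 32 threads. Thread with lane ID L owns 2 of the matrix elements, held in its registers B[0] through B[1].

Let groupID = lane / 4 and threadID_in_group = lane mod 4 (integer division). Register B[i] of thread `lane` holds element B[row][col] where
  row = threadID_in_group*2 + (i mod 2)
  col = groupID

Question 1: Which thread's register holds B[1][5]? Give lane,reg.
20,1

c=5⇒gr=5  r=1⇒th=0,odd=1
L=5*4+0=20  i=1=1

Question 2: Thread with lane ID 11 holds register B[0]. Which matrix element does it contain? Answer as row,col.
lane 11→11/4=2, 11 mod 4=3
i=0  r:2·3+0→6  c:2

6,2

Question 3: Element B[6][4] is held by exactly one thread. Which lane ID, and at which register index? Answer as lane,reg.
19,0

c:4=>grp=4  r:6=>tig=3,lo=0
L=4*4+3=19  i=0=0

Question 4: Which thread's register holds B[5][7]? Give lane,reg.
30,1

c=7⇒gr=7  r=5⇒th=2,odd=1
L=7*4+2=30  i=1=1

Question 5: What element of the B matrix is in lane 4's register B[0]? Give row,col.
4: g=1,t=0
[0] (0*2+0,1) = (0,1)

0,1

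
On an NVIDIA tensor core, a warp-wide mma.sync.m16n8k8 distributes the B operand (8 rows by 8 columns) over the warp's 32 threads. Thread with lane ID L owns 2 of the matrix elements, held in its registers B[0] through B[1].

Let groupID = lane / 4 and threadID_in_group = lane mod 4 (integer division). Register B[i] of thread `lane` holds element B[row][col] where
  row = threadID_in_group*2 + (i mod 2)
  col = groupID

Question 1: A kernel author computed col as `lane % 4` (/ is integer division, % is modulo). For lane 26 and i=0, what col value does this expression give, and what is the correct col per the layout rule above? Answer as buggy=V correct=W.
buggy=2 correct=6

`lane % 4`[26,0]→2
L=26→G=26>>2=6, T=26&3=2
[0]→row 2·2+0=4  col G=6
col: 2 vs 6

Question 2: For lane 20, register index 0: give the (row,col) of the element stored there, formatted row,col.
0,5

L=20->gid=20>>2=5, tid=20&3=0
[0]->row 0·2+0=0  col gid=5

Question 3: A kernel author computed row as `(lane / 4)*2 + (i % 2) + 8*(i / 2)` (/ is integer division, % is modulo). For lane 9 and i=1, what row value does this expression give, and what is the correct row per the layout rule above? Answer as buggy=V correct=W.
`(lane / 4)*2 + (i % 2) + 8*(i / 2)`[9,1]→5
9: G=2,T=1
[1] (1*2+1,2) = (3,2)
row: 5 vs 3

buggy=5 correct=3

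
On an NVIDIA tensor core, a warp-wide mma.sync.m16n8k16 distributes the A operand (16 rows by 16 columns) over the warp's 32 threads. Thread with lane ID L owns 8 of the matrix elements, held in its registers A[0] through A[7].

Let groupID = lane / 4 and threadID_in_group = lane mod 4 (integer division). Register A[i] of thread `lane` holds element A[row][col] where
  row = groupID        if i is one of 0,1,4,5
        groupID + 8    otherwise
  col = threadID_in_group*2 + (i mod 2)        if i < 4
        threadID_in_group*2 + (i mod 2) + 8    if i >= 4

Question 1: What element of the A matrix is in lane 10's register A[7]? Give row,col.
10,13

L=10->g=10>>2=2, t=10&3=2
[7]->row 2+8=10  col 2·2+1+8=13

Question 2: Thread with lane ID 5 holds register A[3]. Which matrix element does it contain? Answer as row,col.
9,3

5: gid=1,tid=1
[3] (1+8,1*2+1+0) = (9,3)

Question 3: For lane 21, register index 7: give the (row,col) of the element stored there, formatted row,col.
13,11

21: grp=5,tig=1
[7] (5+8,1*2+1+8) = (13,11)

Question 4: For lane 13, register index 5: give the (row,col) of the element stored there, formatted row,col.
lane 13->13/4=3, 13 mod 4=1
i=5  r:3+0->3  c:2·1+1+8->11

3,11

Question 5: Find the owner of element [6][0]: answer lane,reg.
24,0

r=6⇒gr=6,Rb=0  c=0⇒Cb=0,th=0,odd=0
L=6*4+0=24  i=0*4+0*2+0=0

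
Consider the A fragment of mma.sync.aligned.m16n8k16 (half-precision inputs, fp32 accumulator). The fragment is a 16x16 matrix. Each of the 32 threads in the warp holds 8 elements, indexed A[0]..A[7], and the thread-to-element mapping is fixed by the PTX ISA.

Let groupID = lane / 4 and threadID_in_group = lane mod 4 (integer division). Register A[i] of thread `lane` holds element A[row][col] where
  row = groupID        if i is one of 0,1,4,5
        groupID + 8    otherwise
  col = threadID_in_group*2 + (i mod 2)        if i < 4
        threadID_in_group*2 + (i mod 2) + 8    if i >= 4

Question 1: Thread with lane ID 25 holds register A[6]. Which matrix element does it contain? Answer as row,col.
14,10

lane 25⇒25/4=6, 25 mod 4=1
i=6  r:6+8⇒14  c:2·1+0+8⇒10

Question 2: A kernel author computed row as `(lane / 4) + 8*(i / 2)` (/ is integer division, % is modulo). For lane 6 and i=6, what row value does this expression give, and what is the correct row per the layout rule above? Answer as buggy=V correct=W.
`(lane / 4) + 8*(i / 2)`[6,6]→25
lane 6: G=1 (6/4), T=2 (6%4)
i=6: r=1+8=9, c=2*2+0+8=12
row: 25 vs 9

buggy=25 correct=9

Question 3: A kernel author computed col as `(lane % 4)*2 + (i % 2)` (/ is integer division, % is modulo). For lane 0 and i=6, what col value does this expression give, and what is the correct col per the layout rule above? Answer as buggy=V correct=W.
`(lane % 4)*2 + (i % 2)`[0,6]->0
0: gid=0,tid=0
[6] (0+8,0*2+0+8) = (8,8)
col: 0 vs 8

buggy=0 correct=8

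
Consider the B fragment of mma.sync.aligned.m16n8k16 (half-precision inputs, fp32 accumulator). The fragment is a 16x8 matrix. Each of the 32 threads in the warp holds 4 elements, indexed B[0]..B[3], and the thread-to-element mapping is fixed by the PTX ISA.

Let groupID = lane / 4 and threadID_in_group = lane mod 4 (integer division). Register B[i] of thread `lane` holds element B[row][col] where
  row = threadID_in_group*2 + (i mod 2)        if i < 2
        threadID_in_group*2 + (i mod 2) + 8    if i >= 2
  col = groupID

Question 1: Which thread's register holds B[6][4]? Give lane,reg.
c=4⇒gr=4  r=6⇒Rb=0,th=3,odd=0
L=4*4+3=19  i=0*2+0=0

19,0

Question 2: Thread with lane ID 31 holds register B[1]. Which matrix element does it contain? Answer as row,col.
7,7

lane 31→31/4=7, 31 mod 4=3
i=1  r:2·3+1+0→7  c:7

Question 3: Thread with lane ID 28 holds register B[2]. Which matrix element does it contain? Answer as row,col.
8,7

lane 28: grp=7 (28/4), tig=0 (28%4)
i=2: r=0*2+0+8=8, c=grp=7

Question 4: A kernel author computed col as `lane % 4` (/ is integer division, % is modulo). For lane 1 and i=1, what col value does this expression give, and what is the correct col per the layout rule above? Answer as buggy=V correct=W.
buggy=1 correct=0

`lane % 4`[1,1]⇒1
1: gr=0,th=1
[1] (1*2+1+0,0) = (3,0)
col: 1 vs 0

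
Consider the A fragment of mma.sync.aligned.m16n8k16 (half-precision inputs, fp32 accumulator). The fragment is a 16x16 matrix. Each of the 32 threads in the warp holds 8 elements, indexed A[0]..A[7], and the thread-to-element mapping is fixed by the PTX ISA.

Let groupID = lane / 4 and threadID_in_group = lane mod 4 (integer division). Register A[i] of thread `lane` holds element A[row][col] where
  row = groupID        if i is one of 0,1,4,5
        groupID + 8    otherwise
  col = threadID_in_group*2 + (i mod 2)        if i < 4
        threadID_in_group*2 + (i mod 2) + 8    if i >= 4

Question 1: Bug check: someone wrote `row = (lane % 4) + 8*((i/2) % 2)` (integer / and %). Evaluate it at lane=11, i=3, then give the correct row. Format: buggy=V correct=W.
buggy=11 correct=10

`(lane % 4) + 8*((i/2) % 2)`[11,3]->11
L=11->g=11>>2=2, t=11&3=3
[3]->row 2+8=10  col 3·2+1+0=7
row: 11 vs 10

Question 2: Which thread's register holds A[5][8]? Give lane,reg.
r: 5->gid=5,r8=0  c: 8->c8=1,tid=0,i&1=0
L=5*4+0=20  i=1*4+0*2+0=4

20,4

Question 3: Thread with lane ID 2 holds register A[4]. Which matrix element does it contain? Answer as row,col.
0,12

2: gr=0,th=2
[4] (0+0,2*2+0+8) = (0,12)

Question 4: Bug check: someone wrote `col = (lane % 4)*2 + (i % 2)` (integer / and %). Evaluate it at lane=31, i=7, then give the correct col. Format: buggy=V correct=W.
`(lane % 4)*2 + (i % 2)`[31,7]=>7
31: grp=7,tig=3
[7] (7+8,3*2+1+8) = (15,15)
col: 7 vs 15

buggy=7 correct=15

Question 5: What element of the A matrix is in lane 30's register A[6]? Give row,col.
15,12

30: grp=7,tig=2
[6] (7+8,2*2+0+8) = (15,12)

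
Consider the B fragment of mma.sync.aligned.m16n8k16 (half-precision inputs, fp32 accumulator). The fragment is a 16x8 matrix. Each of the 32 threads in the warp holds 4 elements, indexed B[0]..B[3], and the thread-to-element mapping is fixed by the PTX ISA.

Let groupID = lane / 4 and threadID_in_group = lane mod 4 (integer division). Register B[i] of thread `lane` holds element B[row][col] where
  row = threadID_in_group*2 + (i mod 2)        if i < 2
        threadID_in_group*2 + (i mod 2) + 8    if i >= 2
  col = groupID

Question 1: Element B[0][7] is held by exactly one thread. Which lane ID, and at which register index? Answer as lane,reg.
28,0

c=7⇒gr=7  r=0⇒Rb=0,th=0,odd=0
L=7*4+0=28  i=0*2+0=0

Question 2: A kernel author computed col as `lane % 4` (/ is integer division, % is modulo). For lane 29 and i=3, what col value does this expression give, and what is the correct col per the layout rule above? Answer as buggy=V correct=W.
buggy=1 correct=7

`lane % 4`[29,3]⇒1
lane 29⇒29/4=7, 29 mod 4=1
i=3  r:2·1+1+8⇒11  c:7
col: 1 vs 7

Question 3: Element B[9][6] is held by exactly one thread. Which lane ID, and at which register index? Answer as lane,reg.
24,3

c: 6->gid=6  r: 9->r8=1,tid=0,i&1=1
L=6*4+0=24  i=1*2+1=3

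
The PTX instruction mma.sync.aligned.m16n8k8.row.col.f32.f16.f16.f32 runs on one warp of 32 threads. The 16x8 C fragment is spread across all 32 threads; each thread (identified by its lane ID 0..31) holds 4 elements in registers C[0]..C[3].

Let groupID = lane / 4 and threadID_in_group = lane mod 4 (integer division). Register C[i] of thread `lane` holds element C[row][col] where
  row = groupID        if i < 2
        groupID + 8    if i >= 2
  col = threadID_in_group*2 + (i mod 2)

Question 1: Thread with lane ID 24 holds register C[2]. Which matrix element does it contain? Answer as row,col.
14,0

L=24=>grp=24>>2=6, tig=24&3=0
[2]=>row 6+8=14  col 0·2+0=0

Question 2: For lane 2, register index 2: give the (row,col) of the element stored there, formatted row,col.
lane 2->2/4=0, 2 mod 4=2
i=2  r:0+8->8  c:2·2+0->4

8,4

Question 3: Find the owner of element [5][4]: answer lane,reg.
r=5→G=5,rhi=0  c=4→T=2,p=0
L=5*4+2=22  i=0*2+0=0

22,0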